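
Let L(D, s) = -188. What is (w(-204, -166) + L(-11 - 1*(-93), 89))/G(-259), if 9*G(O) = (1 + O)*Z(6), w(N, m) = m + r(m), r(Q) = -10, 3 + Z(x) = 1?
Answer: -273/43 ≈ -6.3488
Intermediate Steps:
Z(x) = -2 (Z(x) = -3 + 1 = -2)
w(N, m) = -10 + m (w(N, m) = m - 10 = -10 + m)
G(O) = -2/9 - 2*O/9 (G(O) = ((1 + O)*(-2))/9 = (-2 - 2*O)/9 = -2/9 - 2*O/9)
(w(-204, -166) + L(-11 - 1*(-93), 89))/G(-259) = ((-10 - 166) - 188)/(-2/9 - 2/9*(-259)) = (-176 - 188)/(-2/9 + 518/9) = -364/172/3 = -364*3/172 = -273/43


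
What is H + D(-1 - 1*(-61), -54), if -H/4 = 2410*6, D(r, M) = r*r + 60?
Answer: -54180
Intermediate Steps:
D(r, M) = 60 + r² (D(r, M) = r² + 60 = 60 + r²)
H = -57840 (H = -9640*6 = -4*14460 = -57840)
H + D(-1 - 1*(-61), -54) = -57840 + (60 + (-1 - 1*(-61))²) = -57840 + (60 + (-1 + 61)²) = -57840 + (60 + 60²) = -57840 + (60 + 3600) = -57840 + 3660 = -54180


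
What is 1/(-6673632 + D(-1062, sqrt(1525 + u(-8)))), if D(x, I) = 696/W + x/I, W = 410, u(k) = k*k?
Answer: -1375462497185/9179328200935978259 + 2479475*sqrt(1589)/165227907616847608662 ≈ -1.4984e-7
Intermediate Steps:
u(k) = k**2
D(x, I) = 348/205 + x/I (D(x, I) = 696/410 + x/I = 696*(1/410) + x/I = 348/205 + x/I)
1/(-6673632 + D(-1062, sqrt(1525 + u(-8)))) = 1/(-6673632 + (348/205 - 1062/sqrt(1525 + (-8)**2))) = 1/(-6673632 + (348/205 - 1062/sqrt(1525 + 64))) = 1/(-6673632 + (348/205 - 1062*sqrt(1589)/1589)) = 1/(-1368094212/205 - 1062*sqrt(1589)/1589)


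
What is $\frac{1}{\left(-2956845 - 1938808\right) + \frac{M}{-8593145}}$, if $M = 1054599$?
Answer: $- \frac{8593145}{42069057153284} \approx -2.0426 \cdot 10^{-7}$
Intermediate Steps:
$\frac{1}{\left(-2956845 - 1938808\right) + \frac{M}{-8593145}} = \frac{1}{\left(-2956845 - 1938808\right) + \frac{1054599}{-8593145}} = \frac{1}{\left(-2956845 - 1938808\right) + 1054599 \left(- \frac{1}{8593145}\right)} = \frac{1}{-4895653 - \frac{1054599}{8593145}} = \frac{1}{- \frac{42069057153284}{8593145}} = - \frac{8593145}{42069057153284}$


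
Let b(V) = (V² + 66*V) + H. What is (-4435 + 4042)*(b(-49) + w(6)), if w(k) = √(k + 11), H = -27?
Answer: 337980 - 393*√17 ≈ 3.3636e+5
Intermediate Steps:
w(k) = √(11 + k)
b(V) = -27 + V² + 66*V (b(V) = (V² + 66*V) - 27 = -27 + V² + 66*V)
(-4435 + 4042)*(b(-49) + w(6)) = (-4435 + 4042)*((-27 + (-49)² + 66*(-49)) + √(11 + 6)) = -393*((-27 + 2401 - 3234) + √17) = -393*(-860 + √17) = 337980 - 393*√17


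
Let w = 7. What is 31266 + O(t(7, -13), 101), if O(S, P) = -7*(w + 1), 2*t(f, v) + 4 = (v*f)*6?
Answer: 31210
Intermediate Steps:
t(f, v) = -2 + 3*f*v (t(f, v) = -2 + ((v*f)*6)/2 = -2 + ((f*v)*6)/2 = -2 + (6*f*v)/2 = -2 + 3*f*v)
O(S, P) = -56 (O(S, P) = -7*(7 + 1) = -7*8 = -56)
31266 + O(t(7, -13), 101) = 31266 - 56 = 31210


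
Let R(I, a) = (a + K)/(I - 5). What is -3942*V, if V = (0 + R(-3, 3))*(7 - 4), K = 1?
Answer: 5913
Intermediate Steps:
R(I, a) = (1 + a)/(-5 + I) (R(I, a) = (a + 1)/(I - 5) = (1 + a)/(-5 + I))
V = -3/2 (V = (0 + (1 + 3)/(-5 - 3))*(7 - 4) = (0 + 4/(-8))*3 = (0 - ⅛*4)*3 = (0 - ½)*3 = -½*3 = -3/2 ≈ -1.5000)
-3942*V = -3942*(-3/2) = 5913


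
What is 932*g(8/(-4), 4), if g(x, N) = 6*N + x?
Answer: 20504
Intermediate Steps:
g(x, N) = x + 6*N
932*g(8/(-4), 4) = 932*(8/(-4) + 6*4) = 932*(8*(-1/4) + 24) = 932*(-2 + 24) = 932*22 = 20504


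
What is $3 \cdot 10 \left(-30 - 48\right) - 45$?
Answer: $-2385$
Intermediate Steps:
$3 \cdot 10 \left(-30 - 48\right) - 45 = 30 \left(-30 - 48\right) - 45 = 30 \left(-78\right) - 45 = -2340 - 45 = -2385$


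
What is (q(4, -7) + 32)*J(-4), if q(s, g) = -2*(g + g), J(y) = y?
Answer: -240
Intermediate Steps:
q(s, g) = -4*g
(q(4, -7) + 32)*J(-4) = (-4*(-7) + 32)*(-4) = (28 + 32)*(-4) = 60*(-4) = -240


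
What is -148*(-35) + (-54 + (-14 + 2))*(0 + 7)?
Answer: 4718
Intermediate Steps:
-148*(-35) + (-54 + (-14 + 2))*(0 + 7) = 5180 + (-54 - 12)*7 = 5180 - 66*7 = 5180 - 462 = 4718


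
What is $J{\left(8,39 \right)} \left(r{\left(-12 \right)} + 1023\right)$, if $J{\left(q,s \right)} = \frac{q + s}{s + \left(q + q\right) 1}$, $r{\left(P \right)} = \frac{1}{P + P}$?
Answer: $\frac{1153897}{1320} \approx 874.16$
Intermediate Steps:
$r{\left(P \right)} = \frac{1}{2 P}$
$J{\left(q,s \right)} = \frac{q + s}{s + 2 q}$ ($J{\left(q,s \right)} = \frac{q + s}{s + 2 q 1} = \frac{q + s}{s + 2 q}$)
$J{\left(8,39 \right)} \left(r{\left(-12 \right)} + 1023\right) = \frac{8 + 39}{39 + 2 \cdot 8} \left(\frac{1}{2 \left(-12\right)} + 1023\right) = \frac{1}{39 + 16} \cdot 47 \left(\frac{1}{2} \left(- \frac{1}{12}\right) + 1023\right) = \frac{1}{55} \cdot 47 \left(- \frac{1}{24} + 1023\right) = \frac{1}{55} \cdot 47 \cdot \frac{24551}{24} = \frac{47}{55} \cdot \frac{24551}{24} = \frac{1153897}{1320}$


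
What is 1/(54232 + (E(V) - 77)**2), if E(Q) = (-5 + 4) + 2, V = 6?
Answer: 1/60008 ≈ 1.6664e-5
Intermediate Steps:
E(Q) = 1 (E(Q) = -1 + 2 = 1)
1/(54232 + (E(V) - 77)**2) = 1/(54232 + (1 - 77)**2) = 1/(54232 + (-76)**2) = 1/(54232 + 5776) = 1/60008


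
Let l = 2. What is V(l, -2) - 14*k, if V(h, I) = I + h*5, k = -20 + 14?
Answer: 92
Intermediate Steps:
k = -6
V(h, I) = I + 5*h
V(l, -2) - 14*k = (-2 + 5*2) - 14*(-6) = (-2 + 10) + 84 = 8 + 84 = 92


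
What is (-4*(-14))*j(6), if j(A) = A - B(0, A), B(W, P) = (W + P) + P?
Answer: -336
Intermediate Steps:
B(W, P) = W + 2*P (B(W, P) = (P + W) + P = W + 2*P)
j(A) = -A (j(A) = A - (0 + 2*A) = A - 2*A = -A)
(-4*(-14))*j(6) = (-4*(-14))*(-1*6) = 56*(-6) = -336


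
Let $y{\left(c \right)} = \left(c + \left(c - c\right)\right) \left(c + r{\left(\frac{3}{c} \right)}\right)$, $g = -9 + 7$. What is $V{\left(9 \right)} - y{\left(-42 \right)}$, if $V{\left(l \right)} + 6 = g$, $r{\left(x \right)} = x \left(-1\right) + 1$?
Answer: $-1727$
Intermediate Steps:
$r{\left(x \right)} = 1 - x$ ($r{\left(x \right)} = - x + 1 = 1 - x$)
$g = -2$
$V{\left(l \right)} = -8$ ($V{\left(l \right)} = -6 - 2 = -8$)
$y{\left(c \right)} = c \left(1 + c - \frac{3}{c}\right)$ ($y{\left(c \right)} = \left(c + \left(c - c\right)\right) \left(c + \left(1 - \frac{3}{c}\right)\right) = \left(c + 0\right) \left(c + \left(1 - \frac{3}{c}\right)\right) = c \left(1 + c - \frac{3}{c}\right)$)
$V{\left(9 \right)} - y{\left(-42 \right)} = -8 - \left(-3 - 42 \left(1 - 42\right)\right) = -8 - \left(-3 - -1722\right) = -8 - \left(-3 + 1722\right) = -8 - 1719 = -1727$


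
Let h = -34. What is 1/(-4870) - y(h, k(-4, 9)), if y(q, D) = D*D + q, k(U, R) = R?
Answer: -228891/4870 ≈ -47.000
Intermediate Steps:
y(q, D) = q + D² (y(q, D) = D² + q = q + D²)
1/(-4870) - y(h, k(-4, 9)) = 1/(-4870) - (-34 + 9²) = -1/4870 - (-34 + 81) = -1/4870 - 1*47 = -1/4870 - 47 = -228891/4870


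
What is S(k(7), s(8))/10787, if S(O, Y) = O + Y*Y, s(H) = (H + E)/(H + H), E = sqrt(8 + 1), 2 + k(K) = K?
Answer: 1401/2761472 ≈ 0.00050734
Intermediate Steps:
k(K) = -2 + K
E = 3 (E = sqrt(9) = 3)
s(H) = (3 + H)/(2*H) (s(H) = (H + 3)/(H + H) = (3 + H)/((2*H)) = (3 + H)*(1/(2*H)) = (3 + H)/(2*H))
S(O, Y) = O + Y**2
S(k(7), s(8))/10787 = ((-2 + 7) + ((1/2)*(3 + 8)/8)**2)/10787 = (5 + ((1/2)*(1/8)*11)**2)*(1/10787) = (5 + (11/16)**2)*(1/10787) = (5 + 121/256)*(1/10787) = (1401/256)*(1/10787) = 1401/2761472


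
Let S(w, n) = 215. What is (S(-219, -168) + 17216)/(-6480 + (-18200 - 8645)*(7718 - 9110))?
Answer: 17431/37361760 ≈ 0.00046655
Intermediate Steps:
(S(-219, -168) + 17216)/(-6480 + (-18200 - 8645)*(7718 - 9110)) = (215 + 17216)/(-6480 + (-18200 - 8645)*(7718 - 9110)) = 17431/(-6480 - 26845*(-1392)) = 17431/(-6480 + 37368240) = 17431/37361760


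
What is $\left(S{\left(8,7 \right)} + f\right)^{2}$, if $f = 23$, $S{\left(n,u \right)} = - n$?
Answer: $225$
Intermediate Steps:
$\left(S{\left(8,7 \right)} + f\right)^{2} = \left(\left(-1\right) 8 + 23\right)^{2} = \left(-8 + 23\right)^{2} = 15^{2} = 225$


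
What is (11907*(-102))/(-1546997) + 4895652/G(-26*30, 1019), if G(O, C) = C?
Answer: 7574796546810/1576389943 ≈ 4805.2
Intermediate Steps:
(11907*(-102))/(-1546997) + 4895652/G(-26*30, 1019) = (11907*(-102))/(-1546997) + 4895652/1019 = -1214514*(-1/1546997) + 4895652*(1/1019) = 1214514/1546997 + 4895652/1019 = 7574796546810/1576389943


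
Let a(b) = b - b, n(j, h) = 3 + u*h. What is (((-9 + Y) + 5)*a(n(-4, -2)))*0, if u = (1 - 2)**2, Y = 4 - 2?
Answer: 0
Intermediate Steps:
Y = 2
u = 1 (u = (-1)**2 = 1)
n(j, h) = 3 + h (n(j, h) = 3 + 1*h = 3 + h)
a(b) = 0
(((-9 + Y) + 5)*a(n(-4, -2)))*0 = (((-9 + 2) + 5)*0)*0 = ((-7 + 5)*0)*0 = -2*0*0 = 0*0 = 0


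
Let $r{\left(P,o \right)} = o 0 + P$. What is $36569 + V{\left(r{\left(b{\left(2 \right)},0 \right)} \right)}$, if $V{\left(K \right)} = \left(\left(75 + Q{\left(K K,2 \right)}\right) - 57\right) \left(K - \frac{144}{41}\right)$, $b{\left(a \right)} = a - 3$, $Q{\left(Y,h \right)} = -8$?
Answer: $\frac{1497479}{41} \approx 36524.0$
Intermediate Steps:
$b{\left(a \right)} = -3 + a$
$r{\left(P,o \right)} = P$ ($r{\left(P,o \right)} = 0 + P = P$)
$V{\left(K \right)} = - \frac{1440}{41} + 10 K$ ($V{\left(K \right)} = \left(\left(75 - 8\right) - 57\right) \left(K - \frac{144}{41}\right) = \left(67 - 57\right) \left(K - \frac{144}{41}\right) = 10 \left(K - \frac{144}{41}\right) = 10 \left(- \frac{144}{41} + K\right) = - \frac{1440}{41} + 10 K$)
$36569 + V{\left(r{\left(b{\left(2 \right)},0 \right)} \right)} = 36569 - \left(\frac{1440}{41} - 10 \left(-3 + 2\right)\right) = 36569 + \left(- \frac{1440}{41} + 10 \left(-1\right)\right) = 36569 - \frac{1850}{41} = \frac{1497479}{41}$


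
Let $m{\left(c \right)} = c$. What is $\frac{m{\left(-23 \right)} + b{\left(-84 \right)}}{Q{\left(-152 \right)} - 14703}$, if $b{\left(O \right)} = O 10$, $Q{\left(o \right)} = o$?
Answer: $\frac{863}{14855} \approx 0.058095$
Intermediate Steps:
$b{\left(O \right)} = 10 O$
$\frac{m{\left(-23 \right)} + b{\left(-84 \right)}}{Q{\left(-152 \right)} - 14703} = \frac{-23 + 10 \left(-84\right)}{-152 - 14703} = \frac{-23 - 840}{-14855} = \left(-863\right) \left(- \frac{1}{14855}\right) = \frac{863}{14855}$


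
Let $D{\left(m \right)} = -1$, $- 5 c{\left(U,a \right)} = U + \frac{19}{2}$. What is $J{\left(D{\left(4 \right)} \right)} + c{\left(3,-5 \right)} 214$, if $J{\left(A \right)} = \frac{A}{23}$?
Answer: $- \frac{12306}{23} \approx -535.04$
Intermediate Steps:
$c{\left(U,a \right)} = - \frac{19}{10} - \frac{U}{5}$ ($c{\left(U,a \right)} = - \frac{U + \frac{19}{2}}{5} = - \frac{\frac{19}{2} + U}{5} = - \frac{19}{10} - \frac{U}{5}$)
$J{\left(A \right)} = \frac{A}{23}$ ($J{\left(A \right)} = A \frac{1}{23} = \frac{A}{23}$)
$J{\left(D{\left(4 \right)} \right)} + c{\left(3,-5 \right)} 214 = \frac{1}{23} \left(-1\right) + \left(- \frac{19}{10} - \frac{3}{5}\right) 214 = - \frac{1}{23} + \left(- \frac{19}{10} - \frac{3}{5}\right) 214 = - \frac{1}{23} - 535 = - \frac{12306}{23}$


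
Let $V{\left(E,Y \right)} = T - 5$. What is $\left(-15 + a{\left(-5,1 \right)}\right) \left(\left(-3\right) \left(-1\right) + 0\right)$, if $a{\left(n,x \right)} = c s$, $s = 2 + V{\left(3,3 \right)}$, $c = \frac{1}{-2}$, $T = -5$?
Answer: $-33$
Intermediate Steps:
$V{\left(E,Y \right)} = -10$ ($V{\left(E,Y \right)} = -5 - 5 = -10$)
$c = - \frac{1}{2} \approx -0.5$
$s = -8$ ($s = 2 - 10 = -8$)
$a{\left(n,x \right)} = 4$ ($a{\left(n,x \right)} = \left(- \frac{1}{2}\right) \left(-8\right) = 4$)
$\left(-15 + a{\left(-5,1 \right)}\right) \left(\left(-3\right) \left(-1\right) + 0\right) = \left(-15 + 4\right) \left(\left(-3\right) \left(-1\right) + 0\right) = - 11 \left(3 + 0\right) = \left(-11\right) 3 = -33$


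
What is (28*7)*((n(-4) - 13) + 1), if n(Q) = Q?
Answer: -3136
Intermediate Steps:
(28*7)*((n(-4) - 13) + 1) = (28*7)*((-4 - 13) + 1) = 196*(-17 + 1) = 196*(-16) = -3136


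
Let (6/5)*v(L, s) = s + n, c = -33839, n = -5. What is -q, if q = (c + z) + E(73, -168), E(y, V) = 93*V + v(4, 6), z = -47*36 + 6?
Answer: 306889/6 ≈ 51148.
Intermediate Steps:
z = -1686 (z = -1692 + 6 = -1686)
v(L, s) = -25/6 + 5*s/6 (v(L, s) = 5*(s - 5)/6 = 5*(-5 + s)/6 = -25/6 + 5*s/6)
E(y, V) = ⅚ + 93*V (E(y, V) = 93*V + (-25/6 + (⅚)*6) = 93*V + (-25/6 + 5) = 93*V + ⅚ = ⅚ + 93*V)
q = -306889/6 (q = (-33839 - 1686) + (⅚ + 93*(-168)) = -35525 + (⅚ - 15624) = -35525 - 93739/6 = -306889/6 ≈ -51148.)
-q = -1*(-306889/6) = 306889/6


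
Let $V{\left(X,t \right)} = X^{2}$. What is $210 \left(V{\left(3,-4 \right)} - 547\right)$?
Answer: $-112980$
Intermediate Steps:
$210 \left(V{\left(3,-4 \right)} - 547\right) = 210 \left(3^{2} - 547\right) = 210 \left(9 - 547\right) = 210 \left(-538\right) = -112980$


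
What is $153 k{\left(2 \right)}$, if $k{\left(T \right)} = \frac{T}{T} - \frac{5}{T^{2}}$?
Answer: $- \frac{153}{4} \approx -38.25$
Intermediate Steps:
$k{\left(T \right)} = 1 - \frac{5}{T^{2}}$
$153 k{\left(2 \right)} = 153 \left(1 - \frac{5}{4}\right) = 153 \left(- \frac{1}{4}\right) = - \frac{153}{4}$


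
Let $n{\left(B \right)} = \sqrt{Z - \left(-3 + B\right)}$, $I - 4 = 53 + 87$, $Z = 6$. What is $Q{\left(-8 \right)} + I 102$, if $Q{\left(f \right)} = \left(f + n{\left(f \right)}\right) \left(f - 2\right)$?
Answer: $14768 - 10 \sqrt{17} \approx 14727.0$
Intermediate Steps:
$I = 144$ ($I = 4 + \left(53 + 87\right) = 4 + 140 = 144$)
$n{\left(B \right)} = \sqrt{9 - B}$ ($n{\left(B \right)} = \sqrt{6 - \left(-3 + B\right)} = \sqrt{9 - B}$)
$Q{\left(f \right)} = \left(-2 + f\right) \left(f + \sqrt{9 - f}\right)$ ($Q{\left(f \right)} = \left(f + \sqrt{9 - f}\right) \left(f - 2\right) = \left(f + \sqrt{9 - f}\right) \left(-2 + f\right) = \left(-2 + f\right) \left(f + \sqrt{9 - f}\right)$)
$Q{\left(-8 \right)} + I 102 = \left(\left(-8\right)^{2} - -16 - 2 \sqrt{9 - -8} - 8 \sqrt{9 - -8}\right) + 144 \cdot 102 = \left(64 + 16 - 2 \sqrt{9 + 8} - 8 \sqrt{9 + 8}\right) + 14688 = \left(64 + 16 - 2 \sqrt{17} - 8 \sqrt{17}\right) + 14688 = \left(80 - 10 \sqrt{17}\right) + 14688 = 14768 - 10 \sqrt{17}$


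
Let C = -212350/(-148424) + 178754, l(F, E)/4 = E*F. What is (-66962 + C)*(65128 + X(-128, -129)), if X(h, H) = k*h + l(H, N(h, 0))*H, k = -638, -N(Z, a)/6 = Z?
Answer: 106335023100745894/18553 ≈ 5.7314e+12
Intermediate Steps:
N(Z, a) = -6*Z
l(F, E) = 4*E*F (l(F, E) = 4*(E*F) = 4*E*F)
C = 13265798023/74212 (C = -212350*(-1/148424) + 178754 = 106175/74212 + 178754 = 13265798023/74212 ≈ 1.7876e+5)
X(h, H) = -638*h - 24*h*H**2 (X(h, H) = -638*h + (4*(-6*h)*H)*H = -638*h + (-24*H*h)*H = -638*h - 24*h*H**2)
(-66962 + C)*(65128 + X(-128, -129)) = (-66962 + 13265798023/74212)*(65128 + 2*(-128)*(-319 - 12*(-129)**2)) = 8296414079*(65128 + 2*(-128)*(-319 - 12*16641))/74212 = 8296414079*(65128 + 2*(-128)*(-319 - 199692))/74212 = 8296414079*(65128 + 2*(-128)*(-200011))/74212 = 8296414079*(65128 + 51202816)/74212 = (8296414079/74212)*51267944 = 106335023100745894/18553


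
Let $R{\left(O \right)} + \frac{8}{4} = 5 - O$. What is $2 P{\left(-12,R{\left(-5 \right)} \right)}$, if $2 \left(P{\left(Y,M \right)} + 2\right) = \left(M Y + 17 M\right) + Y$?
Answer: $24$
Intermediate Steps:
$R{\left(O \right)} = 3 - O$ ($R{\left(O \right)} = -2 - \left(-5 + O\right) = 3 - O$)
$P{\left(Y,M \right)} = -2 + \frac{Y}{2} + \frac{17 M}{2} + \frac{M Y}{2}$ ($P{\left(Y,M \right)} = -2 + \frac{\left(M Y + 17 M\right) + Y}{2} = -2 + \frac{\left(17 M + M Y\right) + Y}{2} = -2 + \frac{Y + 17 M + M Y}{2} = -2 + \left(\frac{Y}{2} + \frac{17 M}{2} + \frac{M Y}{2}\right) = -2 + \frac{Y}{2} + \frac{17 M}{2} + \frac{M Y}{2}$)
$2 P{\left(-12,R{\left(-5 \right)} \right)} = 2 \left(-2 + \frac{1}{2} \left(-12\right) + \frac{17 \left(3 - -5\right)}{2} + \frac{1}{2} \left(3 - -5\right) \left(-12\right)\right) = 2 \left(-2 - 6 + \frac{17 \left(3 + 5\right)}{2} + \frac{1}{2} \left(3 + 5\right) \left(-12\right)\right) = 2 \left(-2 - 6 + \frac{17}{2} \cdot 8 + \frac{1}{2} \cdot 8 \left(-12\right)\right) = 2 \left(-2 - 6 + 68 - 48\right) = 2 \cdot 12 = 24$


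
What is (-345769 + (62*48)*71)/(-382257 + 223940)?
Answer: 134473/158317 ≈ 0.84939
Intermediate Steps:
(-345769 + (62*48)*71)/(-382257 + 223940) = (-345769 + 2976*71)/(-158317) = (-345769 + 211296)*(-1/158317) = -134473*(-1/158317) = 134473/158317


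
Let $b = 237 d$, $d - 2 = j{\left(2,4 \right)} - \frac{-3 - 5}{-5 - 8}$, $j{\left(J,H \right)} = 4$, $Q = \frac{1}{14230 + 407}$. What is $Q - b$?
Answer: $- \frac{242827817}{190281} \approx -1276.2$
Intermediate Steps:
$Q = \frac{1}{14637} \approx 6.832 \cdot 10^{-5}$
$d = \frac{70}{13}$ ($d = 2 + \left(4 - \frac{-3 - 5}{-5 - 8}\right) = 2 + \left(4 - - \frac{8}{-13}\right) = 2 + \left(4 - \left(-8\right) \left(- \frac{1}{13}\right)\right) = 2 + \left(4 - \frac{8}{13}\right) = 2 + \frac{44}{13} = \frac{70}{13} \approx 5.3846$)
$b = \frac{16590}{13}$ ($b = 237 \cdot \frac{70}{13} = \frac{16590}{13} \approx 1276.2$)
$Q - b = \frac{1}{14637} - \frac{16590}{13} = - \frac{242827817}{190281}$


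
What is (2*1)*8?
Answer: 16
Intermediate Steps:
(2*1)*8 = 2*8 = 16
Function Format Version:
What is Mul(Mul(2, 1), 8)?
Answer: 16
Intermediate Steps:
Mul(Mul(2, 1), 8) = Mul(2, 8) = 16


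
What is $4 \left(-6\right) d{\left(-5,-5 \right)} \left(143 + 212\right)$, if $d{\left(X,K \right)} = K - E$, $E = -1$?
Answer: $34080$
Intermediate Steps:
$d{\left(X,K \right)} = 1 + K$ ($d{\left(X,K \right)} = K - -1 = K + 1 = 1 + K$)
$4 \left(-6\right) d{\left(-5,-5 \right)} \left(143 + 212\right) = 4 \left(-6\right) \left(1 - 5\right) \left(143 + 212\right) = \left(-24\right) \left(-4\right) 355 = 96 \cdot 355 = 34080$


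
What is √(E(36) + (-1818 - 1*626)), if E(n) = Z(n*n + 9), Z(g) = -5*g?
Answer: I*√8969 ≈ 94.705*I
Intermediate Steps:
E(n) = -45 - 5*n² (E(n) = -5*(n*n + 9) = -5*(n² + 9) = -5*(9 + n²) = -45 - 5*n²)
√(E(36) + (-1818 - 1*626)) = √((-45 - 5*36²) + (-1818 - 1*626)) = √((-45 - 5*1296) + (-1818 - 626)) = √((-45 - 6480) - 2444) = √(-6525 - 2444) = √(-8969) = I*√8969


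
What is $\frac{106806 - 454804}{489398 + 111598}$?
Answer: $- \frac{173999}{300498} \approx -0.57904$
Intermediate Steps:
$\frac{106806 - 454804}{489398 + 111598} = - \frac{347998}{600996} = \left(-347998\right) \frac{1}{600996} = - \frac{173999}{300498}$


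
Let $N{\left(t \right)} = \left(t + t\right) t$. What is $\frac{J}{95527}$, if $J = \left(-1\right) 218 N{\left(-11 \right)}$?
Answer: $- \frac{52756}{95527} \approx -0.55226$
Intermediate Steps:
$N{\left(t \right)} = 2 t^{2}$ ($N{\left(t \right)} = 2 t t = 2 t^{2}$)
$J = -52756$ ($J = \left(-1\right) 218 \cdot 2 \left(-11\right)^{2} = - 218 \cdot 2 \cdot 121 = \left(-218\right) 242 = -52756$)
$\frac{J}{95527} = - \frac{52756}{95527}$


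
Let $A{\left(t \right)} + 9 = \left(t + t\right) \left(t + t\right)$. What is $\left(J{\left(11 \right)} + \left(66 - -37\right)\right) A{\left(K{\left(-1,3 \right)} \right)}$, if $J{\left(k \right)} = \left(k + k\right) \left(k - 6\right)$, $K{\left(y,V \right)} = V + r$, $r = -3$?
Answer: $-1917$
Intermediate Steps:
$K{\left(y,V \right)} = -3 + V$ ($K{\left(y,V \right)} = V - 3 = -3 + V$)
$J{\left(k \right)} = 2 k \left(-6 + k\right)$
$A{\left(t \right)} = -9 + 4 t^{2}$ ($A{\left(t \right)} = -9 + \left(t + t\right) \left(t + t\right) = -9 + 2 t 2 t = -9 + 4 t^{2}$)
$\left(J{\left(11 \right)} + \left(66 - -37\right)\right) A{\left(K{\left(-1,3 \right)} \right)} = \left(2 \cdot 11 \left(-6 + 11\right) + \left(66 - -37\right)\right) \left(-9 + 4 \left(-3 + 3\right)^{2}\right) = \left(2 \cdot 11 \cdot 5 + \left(66 + 37\right)\right) \left(-9 + 4 \cdot 0^{2}\right) = \left(110 + 103\right) \left(-9 + 4 \cdot 0\right) = 213 \left(-9 + 0\right) = 213 \left(-9\right) = -1917$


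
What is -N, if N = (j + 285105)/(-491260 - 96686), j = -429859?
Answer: -72377/293973 ≈ -0.24620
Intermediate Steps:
N = 72377/293973 (N = (-429859 + 285105)/(-491260 - 96686) = -144754/(-587946) = -144754*(-1/587946) = 72377/293973 ≈ 0.24620)
-N = -1*72377/293973 = -72377/293973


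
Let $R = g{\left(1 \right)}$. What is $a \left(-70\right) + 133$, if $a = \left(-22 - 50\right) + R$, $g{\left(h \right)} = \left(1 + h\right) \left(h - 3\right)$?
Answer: $5453$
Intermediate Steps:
$g{\left(h \right)} = \left(1 + h\right) \left(-3 + h\right)$
$R = -4$ ($R = -3 + 1^{2} - 2 = -3 + 1 - 2 = -4$)
$a = -76$ ($a = \left(-22 - 50\right) - 4 = -72 - 4 = -76$)
$a \left(-70\right) + 133 = \left(-76\right) \left(-70\right) + 133 = 5320 + 133 = 5453$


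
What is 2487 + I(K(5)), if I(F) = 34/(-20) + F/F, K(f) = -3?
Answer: 24863/10 ≈ 2486.3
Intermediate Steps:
I(F) = -7/10 (I(F) = 34*(-1/20) + 1 = -17/10 + 1 = -7/10)
2487 + I(K(5)) = 2487 - 7/10 = 24863/10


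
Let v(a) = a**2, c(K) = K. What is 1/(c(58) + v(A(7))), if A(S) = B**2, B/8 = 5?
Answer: 1/2560058 ≈ 3.9062e-7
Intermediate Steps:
B = 40 (B = 8*5 = 40)
A(S) = 1600 (A(S) = 40**2 = 1600)
1/(c(58) + v(A(7))) = 1/(58 + 1600**2) = 1/(58 + 2560000) = 1/2560058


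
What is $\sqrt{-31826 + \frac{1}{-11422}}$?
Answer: $\frac{i \sqrt{4152086296806}}{11422} \approx 178.4 i$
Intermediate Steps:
$\sqrt{-31826 + \frac{1}{-11422}} = \sqrt{-31826 - \frac{1}{11422}} = \sqrt{- \frac{363516573}{11422}} = \frac{i \sqrt{4152086296806}}{11422}$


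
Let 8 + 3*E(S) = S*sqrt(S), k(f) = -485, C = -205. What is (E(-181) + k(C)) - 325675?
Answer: -978488/3 - 181*I*sqrt(181)/3 ≈ -3.2616e+5 - 811.7*I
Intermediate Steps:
E(S) = -8/3 + S**(3/2)/3 (E(S) = -8/3 + (S*sqrt(S))/3 = -8/3 + S**(3/2)/3)
(E(-181) + k(C)) - 325675 = ((-8/3 + (-181)**(3/2)/3) - 485) - 325675 = ((-8/3 + (-181*I*sqrt(181))/3) - 485) - 325675 = ((-8/3 - 181*I*sqrt(181)/3) - 485) - 325675 = (-1463/3 - 181*I*sqrt(181)/3) - 325675 = -978488/3 - 181*I*sqrt(181)/3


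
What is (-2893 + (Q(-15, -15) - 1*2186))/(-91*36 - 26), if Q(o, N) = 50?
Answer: 5029/3302 ≈ 1.5230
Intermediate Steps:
(-2893 + (Q(-15, -15) - 1*2186))/(-91*36 - 26) = (-2893 + (50 - 1*2186))/(-91*36 - 26) = (-2893 + (50 - 2186))/(-3276 - 26) = (-2893 - 2136)/(-3302) = -5029*(-1/3302) = 5029/3302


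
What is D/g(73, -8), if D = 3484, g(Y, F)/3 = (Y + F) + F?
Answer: 3484/171 ≈ 20.374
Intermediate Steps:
g(Y, F) = 3*Y + 6*F (g(Y, F) = 3*((Y + F) + F) = 3*((F + Y) + F) = 3*(Y + 2*F) = 3*Y + 6*F)
D/g(73, -8) = 3484/(3*73 + 6*(-8)) = 3484/(219 - 48) = 3484/171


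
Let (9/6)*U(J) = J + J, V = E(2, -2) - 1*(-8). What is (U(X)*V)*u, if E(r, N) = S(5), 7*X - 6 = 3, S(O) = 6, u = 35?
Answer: 840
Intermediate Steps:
X = 9/7 (X = 6/7 + (1/7)*3 = 6/7 + 3/7 = 9/7 ≈ 1.2857)
E(r, N) = 6
V = 14 (V = 6 - 1*(-8) = 6 + 8 = 14)
U(J) = 4*J/3 (U(J) = 2*(J + J)/3 = 2*(2*J)/3 = 4*J/3)
(U(X)*V)*u = (((4/3)*(9/7))*14)*35 = ((12/7)*14)*35 = 24*35 = 840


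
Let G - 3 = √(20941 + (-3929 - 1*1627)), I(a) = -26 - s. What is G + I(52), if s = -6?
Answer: -17 + √15385 ≈ 107.04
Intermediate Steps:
I(a) = -20 (I(a) = -26 - 1*(-6) = -26 + 6 = -20)
G = 3 + √15385 (G = 3 + √(20941 + (-3929 - 1*1627)) = 3 + √(20941 + (-3929 - 1627)) = 3 + √(20941 - 5556) = 3 + √15385 ≈ 127.04)
G + I(52) = (3 + √15385) - 20 = -17 + √15385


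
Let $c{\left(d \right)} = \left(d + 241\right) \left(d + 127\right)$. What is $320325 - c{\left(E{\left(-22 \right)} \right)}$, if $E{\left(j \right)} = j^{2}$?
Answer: $-122650$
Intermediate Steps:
$c{\left(d \right)} = \left(127 + d\right) \left(241 + d\right)$ ($c{\left(d \right)} = \left(241 + d\right) \left(127 + d\right) = \left(127 + d\right) \left(241 + d\right)$)
$320325 - c{\left(E{\left(-22 \right)} \right)} = 320325 - \left(30607 + \left(\left(-22\right)^{2}\right)^{2} + 368 \left(-22\right)^{2}\right) = 320325 - \left(30607 + 484^{2} + 368 \cdot 484\right) = 320325 - \left(30607 + 234256 + 178112\right) = 320325 - 442975 = -122650$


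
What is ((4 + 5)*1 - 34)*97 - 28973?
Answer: -31398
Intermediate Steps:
((4 + 5)*1 - 34)*97 - 28973 = (9*1 - 34)*97 - 28973 = (9 - 34)*97 - 28973 = -25*97 - 28973 = -2425 - 28973 = -31398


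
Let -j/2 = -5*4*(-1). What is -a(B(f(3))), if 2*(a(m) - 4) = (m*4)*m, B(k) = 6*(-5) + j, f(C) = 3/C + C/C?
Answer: -9804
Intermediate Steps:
j = -40 (j = -2*(-5*4)*(-1) = -(-40)*(-1) = -2*20 = -40)
f(C) = 1 + 3/C (f(C) = 3/C + 1 = 1 + 3/C)
B(k) = -70 (B(k) = 6*(-5) - 40 = -30 - 40 = -70)
a(m) = 4 + 2*m² (a(m) = 4 + ((m*4)*m)/2 = 4 + ((4*m)*m)/2 = 4 + (4*m²)/2 = 4 + 2*m²)
-a(B(f(3))) = -(4 + 2*(-70)²) = -(4 + 2*4900) = -(4 + 9800) = -1*9804 = -9804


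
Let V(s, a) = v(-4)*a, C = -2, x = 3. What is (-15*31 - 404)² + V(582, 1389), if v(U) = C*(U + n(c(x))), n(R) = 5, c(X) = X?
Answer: 752383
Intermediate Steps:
v(U) = -10 - 2*U (v(U) = -2*(U + 5) = -2*(5 + U) = -10 - 2*U)
V(s, a) = -2*a (V(s, a) = (-10 - 2*(-4))*a = (-10 + 8)*a = -2*a)
(-15*31 - 404)² + V(582, 1389) = (-15*31 - 404)² - 2*1389 = (-465 - 404)² - 2778 = (-869)² - 2778 = 755161 - 2778 = 752383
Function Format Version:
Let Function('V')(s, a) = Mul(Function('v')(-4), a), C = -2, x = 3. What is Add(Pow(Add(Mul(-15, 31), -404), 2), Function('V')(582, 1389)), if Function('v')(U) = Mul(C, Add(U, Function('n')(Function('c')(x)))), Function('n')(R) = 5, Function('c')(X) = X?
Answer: 752383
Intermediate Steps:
Function('v')(U) = Add(-10, Mul(-2, U)) (Function('v')(U) = Mul(-2, Add(U, 5)) = Mul(-2, Add(5, U)) = Add(-10, Mul(-2, U)))
Function('V')(s, a) = Mul(-2, a) (Function('V')(s, a) = Mul(Add(-10, Mul(-2, -4)), a) = Mul(Add(-10, 8), a) = Mul(-2, a))
Add(Pow(Add(Mul(-15, 31), -404), 2), Function('V')(582, 1389)) = Add(Pow(Add(Mul(-15, 31), -404), 2), Mul(-2, 1389)) = Add(Pow(Add(-465, -404), 2), -2778) = Add(Pow(-869, 2), -2778) = Add(755161, -2778) = 752383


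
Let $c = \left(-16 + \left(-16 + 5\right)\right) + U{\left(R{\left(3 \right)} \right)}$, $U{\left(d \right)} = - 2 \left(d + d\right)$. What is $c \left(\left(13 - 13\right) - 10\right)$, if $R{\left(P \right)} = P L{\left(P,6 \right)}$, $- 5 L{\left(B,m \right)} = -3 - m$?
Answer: $486$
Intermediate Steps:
$L{\left(B,m \right)} = \frac{3}{5} + \frac{m}{5}$ ($L{\left(B,m \right)} = - \frac{-3 - m}{5} = \frac{3}{5} + \frac{m}{5}$)
$R{\left(P \right)} = \frac{9 P}{5}$ ($R{\left(P \right)} = P \left(\frac{3}{5} + \frac{1}{5} \cdot 6\right) = P \left(\frac{3}{5} + \frac{6}{5}\right) = P \frac{9}{5} = \frac{9 P}{5}$)
$U{\left(d \right)} = - 4 d$ ($U{\left(d \right)} = - 2 \cdot 2 d = - 4 d$)
$c = - \frac{243}{5}$ ($c = \left(-16 + \left(-16 + 5\right)\right) - 4 \cdot \frac{9}{5} \cdot 3 = \left(-16 - 11\right) - \frac{108}{5} = -27 - \frac{108}{5} = - \frac{243}{5} \approx -48.6$)
$c \left(\left(13 - 13\right) - 10\right) = - \frac{243 \left(\left(13 - 13\right) - 10\right)}{5} = - \frac{243 \left(0 - 10\right)}{5} = \left(- \frac{243}{5}\right) \left(-10\right) = 486$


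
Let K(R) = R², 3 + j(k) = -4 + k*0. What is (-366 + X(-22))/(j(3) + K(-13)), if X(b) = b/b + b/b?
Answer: -182/81 ≈ -2.2469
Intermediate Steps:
X(b) = 2 (X(b) = 1 + 1 = 2)
j(k) = -7 (j(k) = -3 + (-4 + k*0) = -3 + (-4 + 0) = -3 - 4 = -7)
(-366 + X(-22))/(j(3) + K(-13)) = (-366 + 2)/(-7 + (-13)²) = -364/(-7 + 169) = -364/162 = -364*1/162 = -182/81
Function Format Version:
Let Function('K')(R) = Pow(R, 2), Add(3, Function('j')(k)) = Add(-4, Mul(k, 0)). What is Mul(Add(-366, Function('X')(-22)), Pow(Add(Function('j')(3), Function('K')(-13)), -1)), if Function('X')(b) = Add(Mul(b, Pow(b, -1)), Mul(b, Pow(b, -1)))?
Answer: Rational(-182, 81) ≈ -2.2469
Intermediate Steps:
Function('X')(b) = 2 (Function('X')(b) = Add(1, 1) = 2)
Function('j')(k) = -7 (Function('j')(k) = Add(-3, Add(-4, Mul(k, 0))) = Add(-3, Add(-4, 0)) = Add(-3, -4) = -7)
Mul(Add(-366, Function('X')(-22)), Pow(Add(Function('j')(3), Function('K')(-13)), -1)) = Mul(Add(-366, 2), Pow(Add(-7, Pow(-13, 2)), -1)) = Mul(-364, Pow(Add(-7, 169), -1)) = Mul(-364, Pow(162, -1)) = Mul(-364, Rational(1, 162)) = Rational(-182, 81)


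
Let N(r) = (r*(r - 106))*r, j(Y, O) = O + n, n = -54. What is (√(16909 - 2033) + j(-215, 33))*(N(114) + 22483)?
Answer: -2655471 + 252902*√3719 ≈ 1.2767e+7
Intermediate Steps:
j(Y, O) = -54 + O (j(Y, O) = O - 54 = -54 + O)
N(r) = r²*(-106 + r) (N(r) = (r*(-106 + r))*r = r²*(-106 + r))
(√(16909 - 2033) + j(-215, 33))*(N(114) + 22483) = (√(16909 - 2033) + (-54 + 33))*(114²*(-106 + 114) + 22483) = (√14876 - 21)*(12996*8 + 22483) = (2*√3719 - 21)*(103968 + 22483) = (-21 + 2*√3719)*126451 = -2655471 + 252902*√3719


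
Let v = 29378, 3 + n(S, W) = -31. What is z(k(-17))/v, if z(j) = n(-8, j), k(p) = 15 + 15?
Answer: -17/14689 ≈ -0.0011573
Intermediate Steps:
n(S, W) = -34 (n(S, W) = -3 - 31 = -34)
k(p) = 30
z(j) = -34
z(k(-17))/v = -34/29378 = -34*1/29378 = -17/14689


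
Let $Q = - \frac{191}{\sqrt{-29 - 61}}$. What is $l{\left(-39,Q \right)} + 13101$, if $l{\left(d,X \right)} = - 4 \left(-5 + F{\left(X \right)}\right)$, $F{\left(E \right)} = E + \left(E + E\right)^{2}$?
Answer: $\frac{882293}{45} - \frac{382 i \sqrt{10}}{15} \approx 19607.0 - 80.533 i$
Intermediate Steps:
$F{\left(E \right)} = E + 4 E^{2}$ ($F{\left(E \right)} = E + \left(2 E\right)^{2} = E + 4 E^{2}$)
$Q = \frac{191 i \sqrt{10}}{30}$ ($Q = - \frac{191}{\sqrt{-90}} = - \frac{191}{3 i \sqrt{10}} = - 191 \left(- \frac{i \sqrt{10}}{30}\right) = \frac{191 i \sqrt{10}}{30} \approx 20.133 i$)
$l{\left(d,X \right)} = 20 - 4 X \left(1 + 4 X\right)$ ($l{\left(d,X \right)} = - 4 \left(-5 + X \left(1 + 4 X\right)\right) = 20 - 4 X \left(1 + 4 X\right)$)
$l{\left(-39,Q \right)} + 13101 = \left(20 - 4 \frac{191 i \sqrt{10}}{30} \left(1 + 4 \frac{191 i \sqrt{10}}{30}\right)\right) + 13101 = \left(20 - 4 \frac{191 i \sqrt{10}}{30} \left(1 + \frac{382 i \sqrt{10}}{15}\right)\right) + 13101 = \left(20 - \frac{382 i \sqrt{10} \left(1 + \frac{382 i \sqrt{10}}{15}\right)}{15}\right) + 13101 = 13121 - \frac{382 i \sqrt{10} \left(1 + \frac{382 i \sqrt{10}}{15}\right)}{15}$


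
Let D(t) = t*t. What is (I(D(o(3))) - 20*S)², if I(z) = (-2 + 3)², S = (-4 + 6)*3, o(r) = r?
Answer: 14161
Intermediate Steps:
D(t) = t²
S = 6 (S = 2*3 = 6)
I(z) = 1 (I(z) = 1² = 1)
(I(D(o(3))) - 20*S)² = (1 - 20*6)² = (1 - 120)² = (-119)² = 14161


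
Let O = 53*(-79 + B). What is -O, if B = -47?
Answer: 6678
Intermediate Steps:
O = -6678 (O = 53*(-79 - 47) = 53*(-126) = -6678)
-O = -1*(-6678) = 6678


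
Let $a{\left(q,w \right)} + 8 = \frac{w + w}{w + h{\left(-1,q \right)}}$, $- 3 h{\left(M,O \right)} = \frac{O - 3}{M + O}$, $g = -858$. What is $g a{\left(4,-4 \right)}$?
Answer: $\frac{192192}{37} \approx 5194.4$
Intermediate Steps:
$h{\left(M,O \right)} = - \frac{-3 + O}{3 \left(M + O\right)}$ ($h{\left(M,O \right)} = - \frac{\left(O - 3\right) \frac{1}{M + O}}{3} = - \frac{\left(-3 + O\right) \frac{1}{M + O}}{3} = - \frac{\frac{1}{M + O} \left(-3 + O\right)}{3} = - \frac{-3 + O}{3 \left(M + O\right)}$)
$a{\left(q,w \right)} = -8 + \frac{2 w}{w + \frac{1 - \frac{q}{3}}{-1 + q}}$ ($a{\left(q,w \right)} = -8 + \frac{w + w}{w + \frac{1 - \frac{q}{3}}{-1 + q}} = -8 + \frac{2 w}{w + \frac{1 - \frac{q}{3}}{-1 + q}}$)
$g a{\left(4,-4 \right)} = - 858 \frac{2 \left(-12 + 4 \cdot 4 - - 36 \left(-1 + 4\right)\right)}{3 - 4 + 3 \left(-4\right) \left(-1 + 4\right)} = - 858 \frac{2 \left(-12 + 16 - \left(-36\right) 3\right)}{3 - 4 + 3 \left(-4\right) 3} = - 858 \frac{2 \left(-12 + 16 + 108\right)}{3 - 4 - 36} = - 858 \cdot 2 \frac{1}{-37} \cdot 112 = - 858 \cdot 2 \left(- \frac{1}{37}\right) 112 = \left(-858\right) \left(- \frac{224}{37}\right) = \frac{192192}{37}$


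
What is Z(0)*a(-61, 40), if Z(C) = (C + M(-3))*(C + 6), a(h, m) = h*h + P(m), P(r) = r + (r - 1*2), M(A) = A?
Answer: -68382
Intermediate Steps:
P(r) = -2 + 2*r (P(r) = r + (r - 2) = r + (-2 + r) = -2 + 2*r)
a(h, m) = -2 + h² + 2*m (a(h, m) = h*h + (-2 + 2*m) = h² + (-2 + 2*m) = -2 + h² + 2*m)
Z(C) = (-3 + C)*(6 + C) (Z(C) = (C - 3)*(C + 6) = (-3 + C)*(6 + C))
Z(0)*a(-61, 40) = (-18 + 0² + 3*0)*(-2 + (-61)² + 2*40) = (-18 + 0 + 0)*(-2 + 3721 + 80) = -18*3799 = -68382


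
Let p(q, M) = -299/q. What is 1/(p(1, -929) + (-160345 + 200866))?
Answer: 1/40222 ≈ 2.4862e-5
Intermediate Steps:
1/(p(1, -929) + (-160345 + 200866)) = 1/(-299/1 + (-160345 + 200866)) = 1/(-299*1 + 40521) = 1/(-299 + 40521) = 1/40222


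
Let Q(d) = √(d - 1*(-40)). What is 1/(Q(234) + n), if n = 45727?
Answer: 45727/2090958255 - √274/2090958255 ≈ 2.1861e-5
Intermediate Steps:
Q(d) = √(40 + d) (Q(d) = √(d + 40) = √(40 + d))
1/(Q(234) + n) = 1/(√(40 + 234) + 45727) = 1/(√274 + 45727) = 1/(45727 + √274)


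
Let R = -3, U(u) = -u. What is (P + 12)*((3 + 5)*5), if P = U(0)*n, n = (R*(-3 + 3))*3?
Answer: 480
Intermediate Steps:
n = 0 (n = -3*(-3 + 3)*3 = -3*0*3 = 0*3 = 0)
P = 0 (P = -1*0*0 = 0*0 = 0)
(P + 12)*((3 + 5)*5) = (0 + 12)*((3 + 5)*5) = 12*(8*5) = 12*40 = 480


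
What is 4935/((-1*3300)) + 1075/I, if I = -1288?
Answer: -165063/70840 ≈ -2.3301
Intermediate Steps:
4935/((-1*3300)) + 1075/I = 4935/((-1*3300)) + 1075/(-1288) = 4935/(-3300) + 1075*(-1/1288) = 4935*(-1/3300) - 1075/1288 = -329/220 - 1075/1288 = -165063/70840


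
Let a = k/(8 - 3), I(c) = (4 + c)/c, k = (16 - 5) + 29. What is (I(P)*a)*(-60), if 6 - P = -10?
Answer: -600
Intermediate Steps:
k = 40 (k = 11 + 29 = 40)
P = 16 (P = 6 - 1*(-10) = 6 + 10 = 16)
I(c) = (4 + c)/c
a = 8 (a = 40/(8 - 3) = 40/5 = 40*(1/5) = 8)
(I(P)*a)*(-60) = (((4 + 16)/16)*8)*(-60) = (((1/16)*20)*8)*(-60) = ((5/4)*8)*(-60) = 10*(-60) = -600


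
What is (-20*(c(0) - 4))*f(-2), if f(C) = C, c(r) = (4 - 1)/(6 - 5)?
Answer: -40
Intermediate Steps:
c(r) = 3 (c(r) = 3/1 = 3*1 = 3)
(-20*(c(0) - 4))*f(-2) = -20*(3 - 4)*(-2) = -20*(-1)*(-2) = -4*(-5)*(-2) = 20*(-2) = -40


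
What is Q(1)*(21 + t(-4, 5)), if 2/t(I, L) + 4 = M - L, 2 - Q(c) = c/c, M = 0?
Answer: 187/9 ≈ 20.778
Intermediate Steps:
Q(c) = 1 (Q(c) = 2 - c/c = 2 - 1*1 = 2 - 1 = 1)
t(I, L) = 2/(-4 - L) (t(I, L) = 2/(-4 + (0 - L)) = 2/(-4 - L))
Q(1)*(21 + t(-4, 5)) = 1*(21 - 2/(4 + 5)) = 1*(21 - 2/9) = 1*(187/9) = 187/9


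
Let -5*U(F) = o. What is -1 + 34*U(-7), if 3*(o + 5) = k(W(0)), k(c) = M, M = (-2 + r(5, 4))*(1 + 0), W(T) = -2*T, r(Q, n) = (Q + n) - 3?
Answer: 359/15 ≈ 23.933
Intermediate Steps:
r(Q, n) = -3 + Q + n
M = 4 (M = (-2 + (-3 + 5 + 4))*(1 + 0) = (-2 + 6)*1 = 4*1 = 4)
k(c) = 4
o = -11/3 (o = -5 + (1/3)*4 = -5 + 4/3 = -11/3 ≈ -3.6667)
U(F) = 11/15 (U(F) = -1/5*(-11/3) = 11/15)
-1 + 34*U(-7) = -1 + 34*(11/15) = -1 + 374/15 = 359/15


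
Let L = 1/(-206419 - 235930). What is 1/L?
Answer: -442349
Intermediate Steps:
L = -1/442349 (L = 1/(-442349) = -1/442349 ≈ -2.2607e-6)
1/L = 1/(-1/442349) = -442349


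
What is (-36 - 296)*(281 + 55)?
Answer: -111552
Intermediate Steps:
(-36 - 296)*(281 + 55) = -332*336 = -111552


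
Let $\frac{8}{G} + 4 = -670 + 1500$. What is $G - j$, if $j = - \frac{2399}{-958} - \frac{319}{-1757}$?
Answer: $- \frac{265756223}{99309154} \approx -2.676$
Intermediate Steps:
$G = \frac{4}{413}$ ($G = \frac{8}{-4 + \left(-670 + 1500\right)} = \frac{8}{-4 + 830} = \frac{8}{826} = 8 \cdot \frac{1}{826} = \frac{4}{413} \approx 0.0096852$)
$j = \frac{4520645}{1683206}$ ($j = \left(-2399\right) \left(- \frac{1}{958}\right) - - \frac{319}{1757} = \frac{2399}{958} + \frac{319}{1757} = \frac{4520645}{1683206} \approx 2.6857$)
$G - j = \frac{4}{413} - \frac{4520645}{1683206} = - \frac{265756223}{99309154}$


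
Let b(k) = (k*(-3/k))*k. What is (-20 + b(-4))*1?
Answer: -8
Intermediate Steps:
b(k) = -3*k
(-20 + b(-4))*1 = (-20 - 3*(-4))*1 = (-20 + 12)*1 = -8*1 = -8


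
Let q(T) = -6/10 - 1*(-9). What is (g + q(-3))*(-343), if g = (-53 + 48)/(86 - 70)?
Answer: -221921/80 ≈ -2774.0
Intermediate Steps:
q(T) = 42/5 (q(T) = -6*1/10 + 9 = -3/5 + 9 = 42/5)
g = -5/16 ≈ -0.31250
(g + q(-3))*(-343) = (-5/16 + 42/5)*(-343) = (647/80)*(-343) = -221921/80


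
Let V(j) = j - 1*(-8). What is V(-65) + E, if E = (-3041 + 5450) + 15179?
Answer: 17531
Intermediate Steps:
V(j) = 8 + j (V(j) = j + 8 = 8 + j)
E = 17588 (E = 2409 + 15179 = 17588)
V(-65) + E = (8 - 65) + 17588 = -57 + 17588 = 17531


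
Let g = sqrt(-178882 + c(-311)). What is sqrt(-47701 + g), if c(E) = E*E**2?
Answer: sqrt(-47701 + I*sqrt(30259113)) ≈ 12.572 + 218.77*I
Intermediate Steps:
c(E) = E**3
g = I*sqrt(30259113) (g = sqrt(-178882 + (-311)**3) = sqrt(-178882 - 30080231) = sqrt(-30259113) = I*sqrt(30259113) ≈ 5500.8*I)
sqrt(-47701 + g) = sqrt(-47701 + I*sqrt(30259113))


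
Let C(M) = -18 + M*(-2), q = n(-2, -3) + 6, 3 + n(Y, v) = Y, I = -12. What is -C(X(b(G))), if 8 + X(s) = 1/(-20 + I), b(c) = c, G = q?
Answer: 31/16 ≈ 1.9375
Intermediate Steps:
n(Y, v) = -3 + Y
q = 1 (q = (-3 - 2) + 6 = -5 + 6 = 1)
G = 1
X(s) = -257/32 (X(s) = -8 + 1/(-20 - 12) = -8 + 1/(-32) = -8 - 1/32 = -257/32)
C(M) = -18 - 2*M
-C(X(b(G))) = -(-18 - 2*(-257/32)) = -(-18 + 257/16) = -1*(-31/16) = 31/16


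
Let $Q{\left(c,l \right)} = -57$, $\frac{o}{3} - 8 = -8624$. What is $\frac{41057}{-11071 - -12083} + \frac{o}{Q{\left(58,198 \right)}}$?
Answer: $\frac{9499475}{19228} \approx 494.04$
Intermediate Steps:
$o = -25848$ ($o = 24 + 3 \left(-8624\right) = 24 - 25872 = -25848$)
$\frac{41057}{-11071 - -12083} + \frac{o}{Q{\left(58,198 \right)}} = \frac{41057}{-11071 - -12083} - \frac{25848}{-57} = \frac{41057}{-11071 + 12083} - - \frac{8616}{19} = \frac{41057}{1012} + \frac{8616}{19} = \frac{9499475}{19228}$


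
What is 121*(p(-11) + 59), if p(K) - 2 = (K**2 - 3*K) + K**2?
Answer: 40656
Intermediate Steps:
p(K) = 2 - 3*K + 2*K**2 (p(K) = 2 + ((K**2 - 3*K) + K**2) = 2 + (-3*K + 2*K**2) = 2 - 3*K + 2*K**2)
121*(p(-11) + 59) = 121*((2 - 3*(-11) + 2*(-11)**2) + 59) = 121*((2 + 33 + 2*121) + 59) = 121*((2 + 33 + 242) + 59) = 121*(277 + 59) = 121*336 = 40656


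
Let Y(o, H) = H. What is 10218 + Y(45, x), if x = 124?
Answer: 10342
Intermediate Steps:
10218 + Y(45, x) = 10218 + 124 = 10342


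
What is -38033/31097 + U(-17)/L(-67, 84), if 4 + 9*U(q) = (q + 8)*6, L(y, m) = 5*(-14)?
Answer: -11078582/9795555 ≈ -1.1310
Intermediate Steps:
L(y, m) = -70
U(q) = 44/9 + 2*q/3 (U(q) = -4/9 + ((q + 8)*6)/9 = -4/9 + ((8 + q)*6)/9 = -4/9 + (48 + 6*q)/9 = -4/9 + (16/3 + 2*q/3) = 44/9 + 2*q/3)
-38033/31097 + U(-17)/L(-67, 84) = -38033/31097 + (44/9 + (2/3)*(-17))/(-70) = -38033*1/31097 + (44/9 - 34/3)*(-1/70) = -38033/31097 - 58/9*(-1/70) = -38033/31097 + 29/315 = -11078582/9795555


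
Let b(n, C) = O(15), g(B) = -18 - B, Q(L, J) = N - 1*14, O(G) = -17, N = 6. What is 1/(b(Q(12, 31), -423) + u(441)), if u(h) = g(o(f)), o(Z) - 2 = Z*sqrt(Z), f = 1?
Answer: -1/38 ≈ -0.026316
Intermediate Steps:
o(Z) = 2 + Z**(3/2) (o(Z) = 2 + Z*sqrt(Z) = 2 + Z**(3/2))
Q(L, J) = -8 (Q(L, J) = 6 - 1*14 = 6 - 14 = -8)
b(n, C) = -17
u(h) = -21 (u(h) = -18 - (2 + 1**(3/2)) = -18 - (2 + 1) = -18 - 1*3 = -18 - 3 = -21)
1/(b(Q(12, 31), -423) + u(441)) = 1/(-17 - 21) = 1/(-38) = -1/38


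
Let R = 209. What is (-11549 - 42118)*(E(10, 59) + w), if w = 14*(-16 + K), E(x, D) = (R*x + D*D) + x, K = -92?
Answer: -218371023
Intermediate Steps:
E(x, D) = D² + 210*x (E(x, D) = (209*x + D*D) + x = (209*x + D²) + x = (D² + 209*x) + x = D² + 210*x)
w = -1512 (w = 14*(-16 - 92) = 14*(-108) = -1512)
(-11549 - 42118)*(E(10, 59) + w) = (-11549 - 42118)*((59² + 210*10) - 1512) = -53667*((3481 + 2100) - 1512) = -53667*(5581 - 1512) = -53667*4069 = -218371023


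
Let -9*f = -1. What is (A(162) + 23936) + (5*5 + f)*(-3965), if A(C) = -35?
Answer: -680981/9 ≈ -75665.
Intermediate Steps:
f = ⅑ (f = -⅑*(-1) = ⅑ ≈ 0.11111)
(A(162) + 23936) + (5*5 + f)*(-3965) = (-35 + 23936) + (5*5 + ⅑)*(-3965) = 23901 + (25 + ⅑)*(-3965) = 23901 + (226/9)*(-3965) = 23901 - 896090/9 = -680981/9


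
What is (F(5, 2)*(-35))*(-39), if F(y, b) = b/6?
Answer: 455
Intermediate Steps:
F(y, b) = b/6 (F(y, b) = b*(1/6) = b/6)
(F(5, 2)*(-35))*(-39) = (((1/6)*2)*(-35))*(-39) = ((1/3)*(-35))*(-39) = -35/3*(-39) = 455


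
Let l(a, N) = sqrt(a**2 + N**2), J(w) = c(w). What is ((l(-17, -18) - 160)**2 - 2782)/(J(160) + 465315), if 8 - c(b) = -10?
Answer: 23431/465333 - 320*sqrt(613)/465333 ≈ 0.033327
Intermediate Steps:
c(b) = 18 (c(b) = 8 - 1*(-10) = 8 + 10 = 18)
J(w) = 18
l(a, N) = sqrt(N**2 + a**2)
((l(-17, -18) - 160)**2 - 2782)/(J(160) + 465315) = ((sqrt((-18)**2 + (-17)**2) - 160)**2 - 2782)/(18 + 465315) = ((sqrt(324 + 289) - 160)**2 - 2782)/465333 = ((sqrt(613) - 160)**2 - 2782)*(1/465333) = ((-160 + sqrt(613))**2 - 2782)*(1/465333) = (-2782 + (-160 + sqrt(613))**2)*(1/465333) = -2782/465333 + (-160 + sqrt(613))**2/465333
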